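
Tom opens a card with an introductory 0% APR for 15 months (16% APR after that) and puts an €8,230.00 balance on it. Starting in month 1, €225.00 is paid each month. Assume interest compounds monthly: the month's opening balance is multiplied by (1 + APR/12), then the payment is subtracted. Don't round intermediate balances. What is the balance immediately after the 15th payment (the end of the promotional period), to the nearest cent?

€4,855.00

Promo months 1–15 at r₀ = 0%/12 = 0; months 16+ at r₁ = 16%/12 = 0.0133333.
After month 15 (no interest yet): B = €8,230.00 − 15·€225.00 = €4,855.00.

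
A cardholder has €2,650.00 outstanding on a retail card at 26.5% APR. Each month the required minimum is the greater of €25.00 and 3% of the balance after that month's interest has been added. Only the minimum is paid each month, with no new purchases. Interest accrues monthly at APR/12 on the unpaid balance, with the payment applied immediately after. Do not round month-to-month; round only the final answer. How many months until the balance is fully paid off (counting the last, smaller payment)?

Monthly rate r = 26.5%/12 = 2.20833% = 0.0220833.
While 3% of the post-interest balance exceeds €25.00, each month B ← (B·(1+r))·(1 − 0.03), i.e. B shrinks by the factor (1+r)·0.97 = 0.99142.
This holds for months 1–137. Entering month 138 the balance is €813.95; 3% of the post-interest balance is now below €25.00, so the flat €25.00 minimum applies from here.
From month 138 a fixed €25.00 at rate r clears €813.95 in 59 more payments. Total: 137 + 59 = 196 months.

196 months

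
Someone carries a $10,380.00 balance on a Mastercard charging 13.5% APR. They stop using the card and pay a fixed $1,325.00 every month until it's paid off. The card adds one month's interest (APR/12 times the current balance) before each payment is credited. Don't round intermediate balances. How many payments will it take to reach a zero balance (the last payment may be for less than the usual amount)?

9 months

Monthly rate r = 13.5%/12 = 1.125% = 0.01125.
Recurrence: B ← B·(1+r) − $1,325.00.
Month 1: interest $116.77; balance after payment $9,171.77.
Month 2: interest $103.18; balance after payment $7,949.96.
Closed form: n = −ln(1 − rB₀/P)/ln(1+r) = −ln(0.91187)/ln(1.01125) ≈ 8.247, so the balance reaches zero during payment 9.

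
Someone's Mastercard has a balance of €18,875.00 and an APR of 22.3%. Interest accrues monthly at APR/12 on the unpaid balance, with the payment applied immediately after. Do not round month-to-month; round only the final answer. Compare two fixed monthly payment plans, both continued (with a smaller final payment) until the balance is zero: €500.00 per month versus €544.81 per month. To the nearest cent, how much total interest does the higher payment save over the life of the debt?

Monthly rate r = 22.3%/12 = 1.85833% = 0.0185833.
At €500.00/mo: n = ⌈−ln(1 − rB₀/P)/ln(1+r)⌉ = 66 payments (last €332.99); total interest = total paid − €18,875.00 = €13,957.99.
At €544.81/mo: 57 payments (last €36.05); total interest €11,670.41.
Interest saved = €13,957.99 − €11,670.41 = €2,287.58.

€2,287.58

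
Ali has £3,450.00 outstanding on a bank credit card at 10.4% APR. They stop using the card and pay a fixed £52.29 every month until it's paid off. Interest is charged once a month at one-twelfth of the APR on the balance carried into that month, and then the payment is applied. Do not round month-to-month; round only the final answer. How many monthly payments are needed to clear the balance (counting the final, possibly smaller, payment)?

99 payments

Monthly rate r = 10.4%/12 = 0.866667% = 0.00866667.
Recurrence: B ← B·(1+r) − £52.29.
Month 1: interest £29.90; balance after payment £3,427.61.
Month 2: interest £29.71; balance after payment £3,405.03.
Closed form: n = −ln(1 − rB₀/P)/ln(1+r) = −ln(0.42819)/ln(1.00867) ≈ 98.292, so the balance reaches zero during payment 99.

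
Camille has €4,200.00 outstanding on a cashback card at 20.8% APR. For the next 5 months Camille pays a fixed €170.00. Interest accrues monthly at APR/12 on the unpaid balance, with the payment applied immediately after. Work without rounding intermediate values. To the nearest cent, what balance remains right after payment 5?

Monthly rate r = 20.8%/12 = 1.73333% = 0.0173333.
Each month: B ← B·(1+r) − €170.00.
Month 1: interest €72.80; balance after payment €4,102.80.
Month 2: interest €71.12; balance after payment €4,003.92.
Month 3: interest €69.40; balance after payment €3,903.32.
Month 4: interest €67.66; balance after payment €3,800.97.
Month 5: interest €65.88; balance after payment €3,696.86.

€3,696.86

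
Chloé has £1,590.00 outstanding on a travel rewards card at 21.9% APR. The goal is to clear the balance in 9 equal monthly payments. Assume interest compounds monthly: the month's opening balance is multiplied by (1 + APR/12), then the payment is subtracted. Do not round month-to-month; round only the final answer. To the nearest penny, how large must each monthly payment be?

Monthly rate r = 21.9%/12 = 1.825% = 0.01825.
Level-payment amortization: P = B₀·r / (1 − (1+r)^(−n)) = 1590.00·0.01825 / (1 − 1.01825^(−9)).
Denominator 1 − (1+r)^(−9) = 0.15021271.
P = 29.0175 / 0.15021271 ≈ 193.18.

£193.18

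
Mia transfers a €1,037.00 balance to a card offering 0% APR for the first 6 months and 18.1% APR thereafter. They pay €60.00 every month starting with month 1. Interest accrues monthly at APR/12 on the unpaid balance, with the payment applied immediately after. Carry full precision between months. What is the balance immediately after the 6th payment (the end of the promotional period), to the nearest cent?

€677.00

Promo months 1–6 at r₀ = 0%/12 = 0; months 7+ at r₁ = 18.1%/12 = 0.0150833.
After month 6 (no interest yet): B = €1,037.00 − 6·€60.00 = €677.00.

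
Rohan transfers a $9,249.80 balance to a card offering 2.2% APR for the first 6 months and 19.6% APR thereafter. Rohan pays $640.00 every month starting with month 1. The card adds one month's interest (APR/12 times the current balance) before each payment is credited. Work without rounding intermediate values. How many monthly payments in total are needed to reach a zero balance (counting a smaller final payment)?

16 payments

Promo months 1–6 at r₀ = 2.2%/12 = 0.00183333; months 7+ at r₁ = 19.6%/12 = 0.0163333.
After month 6: iterate B ← B·(1+r₀) − $640.00 for 6 months → $5,494.37.
Then at r₁ with $640.00/mo: n₂ = −ln(1 − r₁·B/P)/ln(1+r₁) ≈ 9.33 → 10 more payments.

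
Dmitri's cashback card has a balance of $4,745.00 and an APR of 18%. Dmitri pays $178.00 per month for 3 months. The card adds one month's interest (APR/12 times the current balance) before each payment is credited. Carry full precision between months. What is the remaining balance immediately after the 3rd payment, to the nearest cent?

Monthly rate r = 18%/12 = 1.5% = 0.015.
Each month: B ← B·(1+r) − $178.00.
Month 1: interest $71.17; balance after payment $4,638.18.
Month 2: interest $69.57; balance after payment $4,529.75.
Month 3: interest $67.95; balance after payment $4,419.69.

$4,419.69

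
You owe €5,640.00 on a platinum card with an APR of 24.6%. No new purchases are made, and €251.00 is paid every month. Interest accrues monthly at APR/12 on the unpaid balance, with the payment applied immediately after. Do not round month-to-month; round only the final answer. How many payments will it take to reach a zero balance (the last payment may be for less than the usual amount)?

Monthly rate r = 24.6%/12 = 2.05% = 0.0205.
Recurrence: B ← B·(1+r) − €251.00.
Month 1: interest €115.62; balance after payment €5,504.62.
Month 2: interest €112.84; balance after payment €5,366.46.
Closed form: n = −ln(1 − rB₀/P)/ln(1+r) = −ln(0.53936)/ln(1.0205) ≈ 30.423, so the balance reaches zero during payment 31.

31 payments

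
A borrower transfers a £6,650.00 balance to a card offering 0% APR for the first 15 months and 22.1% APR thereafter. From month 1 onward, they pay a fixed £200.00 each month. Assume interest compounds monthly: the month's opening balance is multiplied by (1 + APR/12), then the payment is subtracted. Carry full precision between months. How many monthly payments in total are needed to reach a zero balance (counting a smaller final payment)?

38 payments

Promo months 1–15 at r₀ = 0%/12 = 0; months 16+ at r₁ = 22.1%/12 = 0.0184167.
After month 15 (no interest yet): B = £6,650.00 − 15·£200.00 = £3,650.00.
Then at r₁ with £200.00/mo: n₂ = −ln(1 − r₁·B/P)/ln(1+r₁) ≈ 22.45 → 23 more payments.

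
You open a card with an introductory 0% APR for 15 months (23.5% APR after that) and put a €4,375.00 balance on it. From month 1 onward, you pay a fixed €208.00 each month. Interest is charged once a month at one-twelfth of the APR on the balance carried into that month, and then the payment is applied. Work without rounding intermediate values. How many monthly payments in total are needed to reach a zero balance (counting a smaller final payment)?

Promo months 1–15 at r₀ = 0%/12 = 0; months 16+ at r₁ = 23.5%/12 = 0.0195833.
After month 15 (no interest yet): B = €4,375.00 − 15·€208.00 = €1,255.00.
Then at r₁ with €208.00/mo: n₂ = −ln(1 − r₁·B/P)/ln(1+r₁) ≈ 6.48 → 7 more payments.

22 payments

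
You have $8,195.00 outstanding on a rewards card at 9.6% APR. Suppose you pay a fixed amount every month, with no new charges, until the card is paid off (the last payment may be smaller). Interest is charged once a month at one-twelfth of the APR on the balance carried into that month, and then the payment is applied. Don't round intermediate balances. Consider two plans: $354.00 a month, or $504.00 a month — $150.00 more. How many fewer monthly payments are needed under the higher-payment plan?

Monthly rate r = 9.6%/12 = 0.8% = 0.008.
At $354.00/mo: n = ⌈−ln(1 − rB₀/P)/ln(1+r)⌉ = 26 payments (last $249.33); total interest = total paid − $8,195.00 = $904.33.
At $504.00/mo: 18 payments (last $246.83); total interest $619.83.
Payments saved = 26 − 18 = 8.

8 fewer payments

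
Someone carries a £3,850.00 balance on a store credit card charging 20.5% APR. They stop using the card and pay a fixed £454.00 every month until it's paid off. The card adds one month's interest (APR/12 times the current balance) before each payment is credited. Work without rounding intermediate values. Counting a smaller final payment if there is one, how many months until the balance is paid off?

10 payments

Monthly rate r = 20.5%/12 = 1.70833% = 0.0170833.
Recurrence: B ← B·(1+r) − £454.00.
Month 1: interest £65.77; balance after payment £3,461.77.
Month 2: interest £59.14; balance after payment £3,066.91.
Closed form: n = −ln(1 − rB₀/P)/ln(1+r) = −ln(0.85513)/ln(1.01708) ≈ 9.239, so the balance reaches zero during payment 10.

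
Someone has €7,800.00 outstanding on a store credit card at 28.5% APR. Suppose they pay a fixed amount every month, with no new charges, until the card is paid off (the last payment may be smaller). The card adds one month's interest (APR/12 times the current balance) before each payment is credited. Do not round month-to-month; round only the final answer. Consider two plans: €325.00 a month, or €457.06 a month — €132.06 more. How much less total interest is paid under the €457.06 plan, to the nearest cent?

€1,565.22

Monthly rate r = 28.5%/12 = 2.375% = 0.02375.
At €325.00/mo: n = ⌈−ln(1 − rB₀/P)/ln(1+r)⌉ = 36 payments (last €310.83); total interest = total paid − €7,800.00 = €3,885.83.
At €457.06/mo: 23 payments (last €65.29); total interest €2,320.61.
Interest saved = €3,885.83 − €2,320.61 = €1,565.22.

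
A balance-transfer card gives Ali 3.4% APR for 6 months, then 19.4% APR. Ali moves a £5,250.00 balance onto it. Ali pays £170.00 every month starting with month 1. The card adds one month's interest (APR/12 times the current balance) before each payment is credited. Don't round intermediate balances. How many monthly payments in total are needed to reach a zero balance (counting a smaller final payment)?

Promo months 1–6 at r₀ = 3.4%/12 = 0.00283333; months 7+ at r₁ = 19.4%/12 = 0.0161667.
After month 6: iterate B ← B·(1+r₀) − £170.00 for 6 months → £4,312.63.
Then at r₁ with £170.00/mo: n₂ = −ln(1 − r₁·B/P)/ln(1+r₁) ≈ 32.91 → 33 more payments.

39 payments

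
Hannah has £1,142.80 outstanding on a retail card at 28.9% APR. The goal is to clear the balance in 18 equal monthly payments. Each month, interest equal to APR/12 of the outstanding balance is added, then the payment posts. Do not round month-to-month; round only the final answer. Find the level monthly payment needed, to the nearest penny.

Monthly rate r = 28.9%/12 = 2.40833% = 0.0240833.
Level-payment amortization: P = B₀·r / (1 − (1+r)^(−n)) = 1142.80·0.0240833 / (1 − 1.02408^(−18)).
Denominator 1 − (1+r)^(−18) = 0.34842467.
P = 27.5224 / 0.34842467 ≈ 78.99.

£78.99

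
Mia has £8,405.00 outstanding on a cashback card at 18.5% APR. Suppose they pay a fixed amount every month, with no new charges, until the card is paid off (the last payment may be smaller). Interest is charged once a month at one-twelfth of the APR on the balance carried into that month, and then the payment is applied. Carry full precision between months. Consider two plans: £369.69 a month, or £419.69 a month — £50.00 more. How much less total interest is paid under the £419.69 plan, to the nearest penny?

£298.99

Monthly rate r = 18.5%/12 = 1.54167% = 0.0154167.
At £369.69/mo: n = ⌈−ln(1 − rB₀/P)/ln(1+r)⌉ = 29 payments (last £77.37); total interest = total paid − £8,405.00 = £2,023.69.
At £419.69/mo: 25 payments (last £57.14); total interest £1,724.70.
Interest saved = £2,023.69 − £1,724.70 = £298.99.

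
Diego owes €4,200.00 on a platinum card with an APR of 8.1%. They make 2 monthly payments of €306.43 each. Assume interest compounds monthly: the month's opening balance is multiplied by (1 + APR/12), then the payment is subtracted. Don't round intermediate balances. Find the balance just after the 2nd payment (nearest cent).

€3,641.96

Monthly rate r = 8.1%/12 = 0.675% = 0.00675.
Each month: B ← B·(1+r) − €306.43.
Month 1: interest €28.35; balance after payment €3,921.92.
Month 2: interest €26.47; balance after payment €3,641.96.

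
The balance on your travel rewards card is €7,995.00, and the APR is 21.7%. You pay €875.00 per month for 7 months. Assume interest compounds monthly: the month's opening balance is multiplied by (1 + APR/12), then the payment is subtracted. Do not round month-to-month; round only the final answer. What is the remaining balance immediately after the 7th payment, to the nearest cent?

€2,596.14

Monthly rate r = 21.7%/12 = 1.80833% = 0.0180833.
Each month: B ← B·(1+r) − €875.00.
Month 1: interest €144.58; balance after payment €7,264.58.
Month 2: interest €131.37; balance after payment €6,520.94.
Month 3: interest €117.92; balance after payment €5,763.86.
Month 4: interest €104.23; balance after payment €4,993.09.
Month 5: interest €90.29; balance after payment €4,208.39.
Month 6: interest €76.10; balance after payment €3,409.49.
Month 7: interest €61.65; balance after payment €2,596.14.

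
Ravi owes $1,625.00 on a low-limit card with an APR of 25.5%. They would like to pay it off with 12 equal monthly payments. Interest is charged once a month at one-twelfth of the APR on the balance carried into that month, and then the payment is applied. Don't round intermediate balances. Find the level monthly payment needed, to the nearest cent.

Monthly rate r = 25.5%/12 = 2.125% = 0.02125.
Level-payment amortization: P = B₀·r / (1 − (1+r)^(−n)) = 1625.00·0.02125 / (1 − 1.02125^(−12)).
Denominator 1 − (1+r)^(−12) = 0.223010472.
P = 34.5312 / 0.223010472 ≈ 154.84.

$154.84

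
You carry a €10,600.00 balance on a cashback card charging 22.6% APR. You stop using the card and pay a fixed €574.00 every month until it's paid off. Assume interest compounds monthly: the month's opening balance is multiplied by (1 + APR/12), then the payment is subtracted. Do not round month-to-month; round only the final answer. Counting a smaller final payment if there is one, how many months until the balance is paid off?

Monthly rate r = 22.6%/12 = 1.88333% = 0.0188333.
Recurrence: B ← B·(1+r) − €574.00.
Month 1: interest €199.63; balance after payment €10,225.63.
Month 2: interest €192.58; balance after payment €9,844.22.
Closed form: n = −ln(1 − rB₀/P)/ln(1+r) = −ln(0.65221)/ln(1.01883) ≈ 22.907, so the balance reaches zero during payment 23.

23 payments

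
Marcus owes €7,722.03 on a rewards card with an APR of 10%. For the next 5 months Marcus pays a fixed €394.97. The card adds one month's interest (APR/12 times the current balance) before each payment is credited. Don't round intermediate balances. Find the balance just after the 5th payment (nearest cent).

Monthly rate r = 10%/12 = 0.833333% = 0.00833333.
Each month: B ← B·(1+r) − €394.97.
Month 1: interest €64.35; balance after payment €7,391.41.
Month 2: interest €61.60; balance after payment €7,058.04.
Month 3: interest €58.82; balance after payment €6,721.88.
Month 4: interest €56.02; balance after payment €6,382.93.
Month 5: interest €53.19; balance after payment €6,041.15.

€6,041.15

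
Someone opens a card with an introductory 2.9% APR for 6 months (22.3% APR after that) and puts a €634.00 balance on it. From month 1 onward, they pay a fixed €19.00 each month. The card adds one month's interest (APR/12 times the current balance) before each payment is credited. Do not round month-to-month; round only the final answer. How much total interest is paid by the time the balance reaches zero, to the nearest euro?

Promo months 1–6 at r₀ = 2.9%/12 = 0.00241667; months 7+ at r₁ = 22.3%/12 = 0.0185833.
After month 6: iterate B ← B·(1+r₀) − €19.00 for 6 months → €528.56.
Then at r₁ with €19.00/mo: n₂ = −ln(1 − r₁·B/P)/ln(1+r₁) ≈ 39.52 → 40 more payments.
Total paid = 45·€19.00 + €9.92 = €864.92; interest = €864.92 − €634.00 = €230.92.

€231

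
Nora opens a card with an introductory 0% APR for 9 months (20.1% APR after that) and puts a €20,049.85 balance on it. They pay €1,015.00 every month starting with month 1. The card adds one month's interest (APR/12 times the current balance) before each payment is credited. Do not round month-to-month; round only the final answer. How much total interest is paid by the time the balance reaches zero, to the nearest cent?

€1,220.56

Promo months 1–9 at r₀ = 0%/12 = 0; months 10+ at r₁ = 20.1%/12 = 0.01675.
After month 9 (no interest yet): B = €20,049.85 − 9·€1,015.00 = €10,914.85.
Then at r₁ with €1,015.00/mo: n₂ = −ln(1 − r₁·B/P)/ln(1+r₁) ≈ 11.96 → 12 more payments.
Total paid = 20·€1,015.00 + €970.41 = €21,270.41; interest = €21,270.41 − €20,049.85 = €1,220.56.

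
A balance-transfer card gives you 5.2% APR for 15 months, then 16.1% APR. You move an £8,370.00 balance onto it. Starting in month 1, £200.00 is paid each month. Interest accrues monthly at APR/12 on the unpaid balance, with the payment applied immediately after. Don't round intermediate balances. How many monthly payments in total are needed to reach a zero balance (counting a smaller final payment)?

Promo months 1–15 at r₀ = 5.2%/12 = 0.00433333; months 16+ at r₁ = 16.1%/12 = 0.0134167.
After month 15: iterate B ← B·(1+r₀) − £200.00 for 15 months → £5,838.14.
Then at r₁ with £200.00/mo: n₂ = −ln(1 − r₁·B/P)/ln(1+r₁) ≈ 37.29 → 38 more payments.

53 months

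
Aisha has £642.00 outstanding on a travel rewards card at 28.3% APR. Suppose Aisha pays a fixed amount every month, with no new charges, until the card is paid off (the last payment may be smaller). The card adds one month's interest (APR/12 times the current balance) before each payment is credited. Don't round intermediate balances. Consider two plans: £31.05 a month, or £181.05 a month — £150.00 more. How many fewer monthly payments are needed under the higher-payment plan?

25 fewer payments

Monthly rate r = 28.3%/12 = 2.35833% = 0.0235833.
At £31.05/mo: n = ⌈−ln(1 − rB₀/P)/ln(1+r)⌉ = 29 payments (last £21.41); total interest = total paid − £642.00 = £248.81.
At £181.05/mo: 4 payments (last £135.56); total interest £36.71.
Payments saved = 29 − 4 = 25.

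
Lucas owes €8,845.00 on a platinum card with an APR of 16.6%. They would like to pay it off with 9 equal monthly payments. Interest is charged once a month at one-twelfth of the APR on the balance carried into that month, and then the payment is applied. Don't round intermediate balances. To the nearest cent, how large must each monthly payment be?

€1,052.00

Monthly rate r = 16.6%/12 = 1.38333% = 0.0138333.
Level-payment amortization: P = B₀·r / (1 − (1+r)^(−n)) = 8845.00·0.0138333 / (1 − 1.01383^(−9)).
Denominator 1 − (1+r)^(−9) = 0.116308037.
P = 122.356 / 0.116308037 ≈ 1052.00.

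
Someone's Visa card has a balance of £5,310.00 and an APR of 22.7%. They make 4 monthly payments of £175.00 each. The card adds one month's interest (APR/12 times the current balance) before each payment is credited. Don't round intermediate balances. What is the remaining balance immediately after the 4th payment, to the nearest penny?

£5,003.22

Monthly rate r = 22.7%/12 = 1.89167% = 0.0189167.
Each month: B ← B·(1+r) − £175.00.
Month 1: interest £100.45; balance after payment £5,235.45.
Month 2: interest £99.04; balance after payment £5,159.48.
Month 3: interest £97.60; balance after payment £5,082.08.
Month 4: interest £96.14; balance after payment £5,003.22.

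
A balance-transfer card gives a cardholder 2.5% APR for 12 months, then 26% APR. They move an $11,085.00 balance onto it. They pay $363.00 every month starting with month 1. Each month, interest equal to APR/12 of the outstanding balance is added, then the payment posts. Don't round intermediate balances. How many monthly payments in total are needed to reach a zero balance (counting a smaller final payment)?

38 months

Promo months 1–12 at r₀ = 2.5%/12 = 0.00208333; months 13+ at r₁ = 26%/12 = 0.0216667.
After month 12: iterate B ← B·(1+r₀) − $363.00 for 12 months → $6,959.06.
Then at r₁ with $363.00/mo: n₂ = −ln(1 − r₁·B/P)/ln(1+r₁) ≈ 25.04 → 26 more payments.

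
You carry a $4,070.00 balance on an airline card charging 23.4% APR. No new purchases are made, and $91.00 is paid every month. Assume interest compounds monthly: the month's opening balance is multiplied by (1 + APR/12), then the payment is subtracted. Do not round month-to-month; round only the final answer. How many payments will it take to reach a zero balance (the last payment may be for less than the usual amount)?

107 payments

Monthly rate r = 23.4%/12 = 1.95% = 0.0195.
Recurrence: B ← B·(1+r) − $91.00.
Month 1: interest $79.36; balance after payment $4,058.36.
Month 2: interest $79.14; balance after payment $4,046.50.
Closed form: n = −ln(1 − rB₀/P)/ln(1+r) = −ln(0.12786)/ln(1.0195) ≈ 106.504, so the balance reaches zero during payment 107.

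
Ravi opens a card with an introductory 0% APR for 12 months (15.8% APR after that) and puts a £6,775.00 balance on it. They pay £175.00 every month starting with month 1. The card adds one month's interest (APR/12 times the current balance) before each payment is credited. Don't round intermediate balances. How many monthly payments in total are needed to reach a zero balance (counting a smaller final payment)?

Promo months 1–12 at r₀ = 0%/12 = 0; months 13+ at r₁ = 15.8%/12 = 0.0131667.
After month 12 (no interest yet): B = £6,775.00 − 12·£175.00 = £4,675.00.
Then at r₁ with £175.00/mo: n₂ = −ln(1 − r₁·B/P)/ln(1+r₁) ≈ 33.14 → 34 more payments.

46 months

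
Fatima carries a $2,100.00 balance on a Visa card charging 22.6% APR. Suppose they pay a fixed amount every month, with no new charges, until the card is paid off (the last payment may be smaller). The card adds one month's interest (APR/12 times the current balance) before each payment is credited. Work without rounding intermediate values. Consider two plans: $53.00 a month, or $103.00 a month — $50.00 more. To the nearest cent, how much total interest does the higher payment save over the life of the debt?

Monthly rate r = 22.6%/12 = 1.88333% = 0.0188333.
At $53.00/mo: n = ⌈−ln(1 − rB₀/P)/ln(1+r)⌉ = 74 payments (last $26.44); total interest = total paid − $2,100.00 = $1,795.44.
At $103.00/mo: 26 payments (last $99.52); total interest $574.52.
Interest saved = $1,795.44 − $574.52 = $1,220.92.

$1,220.92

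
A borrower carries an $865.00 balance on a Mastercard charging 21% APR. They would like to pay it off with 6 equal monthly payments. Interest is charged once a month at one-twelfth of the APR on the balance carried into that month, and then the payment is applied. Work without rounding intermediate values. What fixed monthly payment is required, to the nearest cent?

$153.12

Monthly rate r = 21%/12 = 1.75% = 0.0175.
Level-payment amortization: P = B₀·r / (1 − (1+r)^(−n)) = 865.00·0.0175 / (1 − 1.0175^(−6)).
Denominator 1 − (1+r)^(−6) = 0.0988574583.
P = 15.1375 / 0.0988574583 ≈ 153.12.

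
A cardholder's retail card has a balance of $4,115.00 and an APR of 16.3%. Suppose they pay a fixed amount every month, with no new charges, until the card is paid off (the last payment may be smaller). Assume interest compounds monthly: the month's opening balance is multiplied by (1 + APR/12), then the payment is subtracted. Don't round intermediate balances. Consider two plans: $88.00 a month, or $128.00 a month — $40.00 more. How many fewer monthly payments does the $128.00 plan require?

Monthly rate r = 16.3%/12 = 1.35833% = 0.0135833.
At $88.00/mo: n = ⌈−ln(1 − rB₀/P)/ln(1+r)⌉ = 75 payments (last $64.93); total interest = total paid − $4,115.00 = $2,461.93.
At $128.00/mo: 43 payments (last $69.02); total interest $1,330.02.
Payments saved = 75 − 43 = 32.

32 fewer payments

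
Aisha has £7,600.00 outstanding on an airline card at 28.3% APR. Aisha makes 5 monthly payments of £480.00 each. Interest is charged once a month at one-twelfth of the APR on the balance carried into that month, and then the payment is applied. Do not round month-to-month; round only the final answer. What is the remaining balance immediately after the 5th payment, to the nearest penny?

£6,023.54

Monthly rate r = 28.3%/12 = 2.35833% = 0.0235833.
Each month: B ← B·(1+r) − £480.00.
Month 1: interest £179.23; balance after payment £7,299.23.
Month 2: interest £172.14; balance after payment £6,991.37.
Month 3: interest £164.88; balance after payment £6,676.25.
Month 4: interest £157.45; balance after payment £6,353.70.
Month 5: interest £149.84; balance after payment £6,023.54.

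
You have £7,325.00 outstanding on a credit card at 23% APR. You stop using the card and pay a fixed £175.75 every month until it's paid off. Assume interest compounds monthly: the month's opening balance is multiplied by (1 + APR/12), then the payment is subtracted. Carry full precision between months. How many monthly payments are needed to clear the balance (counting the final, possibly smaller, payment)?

Monthly rate r = 23%/12 = 1.91667% = 0.0191667.
Recurrence: B ← B·(1+r) − £175.75.
Month 1: interest £140.40; balance after payment £7,289.65.
Month 2: interest £139.72; balance after payment £7,253.61.
Closed form: n = −ln(1 − rB₀/P)/ln(1+r) = −ln(0.20116)/ln(1.01917) ≈ 84.468, so the balance reaches zero during payment 85.

85 months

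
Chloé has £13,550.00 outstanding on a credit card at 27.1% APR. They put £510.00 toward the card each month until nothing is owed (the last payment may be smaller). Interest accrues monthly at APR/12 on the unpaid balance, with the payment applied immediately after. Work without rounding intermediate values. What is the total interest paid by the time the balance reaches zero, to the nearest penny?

Monthly rate r = 27.1%/12 = 2.25833% = 0.0225833.
Payoff takes n = ⌈−ln(1 − rB₀/P)/ln(1+r)⌉ = ⌈41.031⌉ = 42 payments; the last is £16.04.
Total paid = 41·£510.00 + £16.04 = £20,926.04.
Total interest = total paid − principal = £20,926.04 − £13,550.00 = £7,376.04.

£7,376.04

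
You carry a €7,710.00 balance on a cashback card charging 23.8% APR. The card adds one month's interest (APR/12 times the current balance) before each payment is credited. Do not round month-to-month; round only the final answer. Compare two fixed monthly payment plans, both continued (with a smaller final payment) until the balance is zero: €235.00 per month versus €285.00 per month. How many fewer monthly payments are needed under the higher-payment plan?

14 fewer payments

Monthly rate r = 23.8%/12 = 1.98333% = 0.0198333.
At €235.00/mo: n = ⌈−ln(1 − rB₀/P)/ln(1+r)⌉ = 54 payments (last €131.62); total interest = total paid − €7,710.00 = €4,876.62.
At €285.00/mo: 40 payments (last €45.57); total interest €3,450.57.
Payments saved = 54 − 40 = 14.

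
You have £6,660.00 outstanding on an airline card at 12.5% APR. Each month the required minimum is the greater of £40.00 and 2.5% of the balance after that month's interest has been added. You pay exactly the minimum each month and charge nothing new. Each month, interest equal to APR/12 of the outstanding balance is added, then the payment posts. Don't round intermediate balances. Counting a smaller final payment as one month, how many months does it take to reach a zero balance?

148 months

Monthly rate r = 12.5%/12 = 1.04167% = 0.0104167.
While 2.5% of the post-interest balance exceeds £40.00, each month B ← (B·(1+r))·(1 − 0.025), i.e. B shrinks by the factor (1+r)·0.975 = 0.98516.
This holds for months 1–97. Entering month 98 the balance is £1,561.24; 2.5% of the post-interest balance is now below £40.00, so the flat £40.00 minimum applies from here.
From month 98 a fixed £40.00 at rate r clears £1,561.24 in 51 more payments. Total: 97 + 51 = 148 months.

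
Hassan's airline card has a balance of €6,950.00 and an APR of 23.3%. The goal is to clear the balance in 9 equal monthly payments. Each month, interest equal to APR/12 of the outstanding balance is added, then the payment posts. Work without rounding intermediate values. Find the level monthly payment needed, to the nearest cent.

Monthly rate r = 23.3%/12 = 1.94167% = 0.0194167.
Level-payment amortization: P = B₀·r / (1 − (1+r)^(−n)) = 6950.00·0.0194167 / (1 − 1.01942^(−9)).
Denominator 1 − (1+r)^(−9) = 0.158925564.
P = 134.946 / 0.158925564 ≈ 849.11.

€849.11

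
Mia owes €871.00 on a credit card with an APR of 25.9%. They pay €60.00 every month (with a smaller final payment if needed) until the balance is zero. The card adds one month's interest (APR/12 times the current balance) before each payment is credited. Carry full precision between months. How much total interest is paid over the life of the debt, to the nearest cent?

Monthly rate r = 25.9%/12 = 2.15833% = 0.0215833.
Payoff takes n = ⌈−ln(1 − rB₀/P)/ln(1+r)⌉ = ⌈17.603⌉ = 18 payments; the last is €36.32.
Total paid = 17·€60.00 + €36.32 = €1,056.32.
Total interest = total paid − principal = €1,056.32 − €871.00 = €185.32.

€185.32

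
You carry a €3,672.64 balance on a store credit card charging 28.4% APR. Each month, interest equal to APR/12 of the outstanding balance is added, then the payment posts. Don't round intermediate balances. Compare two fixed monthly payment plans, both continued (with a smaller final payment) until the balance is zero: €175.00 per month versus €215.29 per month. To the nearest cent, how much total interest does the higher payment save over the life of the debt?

Monthly rate r = 28.4%/12 = 2.36667% = 0.0236667.
At €175.00/mo: n = ⌈−ln(1 − rB₀/P)/ln(1+r)⌉ = 30 payments (last €61.76); total interest = total paid − €3,672.64 = €1,464.12.
At €215.29/mo: 23 payments (last €22.89); total interest €1,086.63.
Interest saved = €1,464.12 − €1,086.63 = €377.49.

€377.49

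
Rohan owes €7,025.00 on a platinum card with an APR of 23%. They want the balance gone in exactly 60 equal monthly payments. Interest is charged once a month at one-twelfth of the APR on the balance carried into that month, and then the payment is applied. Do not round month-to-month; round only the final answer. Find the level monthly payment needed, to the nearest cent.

€198.04

Monthly rate r = 23%/12 = 1.91667% = 0.0191667.
Level-payment amortization: P = B₀·r / (1 − (1+r)^(−n)) = 7025.00·0.0191667 / (1 − 1.01917^(−60)).
Denominator 1 − (1+r)^(−60) = 0.679898772.
P = 134.646 / 0.679898772 ≈ 198.04.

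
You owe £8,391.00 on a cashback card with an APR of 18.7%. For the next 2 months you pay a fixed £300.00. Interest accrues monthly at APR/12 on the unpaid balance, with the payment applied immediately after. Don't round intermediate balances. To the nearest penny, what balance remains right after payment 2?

£8,049.88

Monthly rate r = 18.7%/12 = 1.55833% = 0.0155833.
Each month: B ← B·(1+r) − £300.00.
Month 1: interest £130.76; balance after payment £8,221.76.
Month 2: interest £128.12; balance after payment £8,049.88.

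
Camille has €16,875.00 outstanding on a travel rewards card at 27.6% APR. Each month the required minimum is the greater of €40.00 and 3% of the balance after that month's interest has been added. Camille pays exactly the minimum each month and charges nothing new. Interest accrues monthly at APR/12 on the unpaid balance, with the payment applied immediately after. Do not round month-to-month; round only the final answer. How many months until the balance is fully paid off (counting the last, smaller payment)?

Monthly rate r = 27.6%/12 = 2.3% = 0.023.
While 3% of the post-interest balance exceeds €40.00, each month B ← (B·(1+r))·(1 − 0.03), i.e. B shrinks by the factor (1+r)·0.97 = 0.99231.
This holds for months 1–332. Entering month 333 the balance is €1,300.68; 3% of the post-interest balance is now below €40.00, so the flat €40.00 minimum applies from here.
From month 333 a fixed €40.00 at rate r clears €1,300.68 in 61 more payments. Total: 332 + 61 = 393 months.

393 months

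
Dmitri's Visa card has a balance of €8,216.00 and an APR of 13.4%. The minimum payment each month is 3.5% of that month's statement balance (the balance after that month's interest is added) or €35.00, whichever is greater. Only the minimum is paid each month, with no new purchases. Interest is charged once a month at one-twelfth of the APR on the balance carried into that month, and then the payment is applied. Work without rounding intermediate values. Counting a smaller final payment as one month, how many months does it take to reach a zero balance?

Monthly rate r = 13.4%/12 = 1.11667% = 0.0111667.
While 3.5% of the post-interest balance exceeds €35.00, each month B ← (B·(1+r))·(1 − 0.035), i.e. B shrinks by the factor (1+r)·0.965 = 0.97578.
This holds for months 1–87. Entering month 88 the balance is €973.01; 3.5% of the post-interest balance is now below €35.00, so the flat €35.00 minimum applies from here.
From month 88 a fixed €35.00 at rate r clears €973.01 in 34 more payments. Total: 87 + 34 = 121 months.

121 months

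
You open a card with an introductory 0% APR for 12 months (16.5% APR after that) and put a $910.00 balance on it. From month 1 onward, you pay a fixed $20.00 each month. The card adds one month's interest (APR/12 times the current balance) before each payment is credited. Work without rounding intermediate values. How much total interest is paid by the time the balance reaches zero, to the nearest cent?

$234.14

Promo months 1–12 at r₀ = 0%/12 = 0; months 13+ at r₁ = 16.5%/12 = 0.01375.
After month 12 (no interest yet): B = $910.00 − 12·$20.00 = $670.00.
Then at r₁ with $20.00/mo: n₂ = −ln(1 − r₁·B/P)/ln(1+r₁) ≈ 45.21 → 46 more payments.
Total paid = 57·$20.00 + $4.14 = $1,144.14; interest = $1,144.14 − $910.00 = $234.14.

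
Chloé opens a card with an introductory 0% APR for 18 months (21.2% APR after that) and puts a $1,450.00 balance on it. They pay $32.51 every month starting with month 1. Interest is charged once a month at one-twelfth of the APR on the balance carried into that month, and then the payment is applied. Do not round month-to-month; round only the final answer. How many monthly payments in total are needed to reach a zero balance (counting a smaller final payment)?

Promo months 1–18 at r₀ = 0%/12 = 0; months 19+ at r₁ = 21.2%/12 = 0.0176667.
After month 18 (no interest yet): B = $1,450.00 − 18·$32.51 = $864.82.
Then at r₁ with $32.51/mo: n₂ = −ln(1 − r₁·B/P)/ln(1+r₁) ≈ 36.25 → 37 more payments.

55 months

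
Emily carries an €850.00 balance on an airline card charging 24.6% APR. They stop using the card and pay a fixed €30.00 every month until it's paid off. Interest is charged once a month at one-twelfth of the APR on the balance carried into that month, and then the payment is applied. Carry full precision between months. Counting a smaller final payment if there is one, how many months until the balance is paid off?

43 months

Monthly rate r = 24.6%/12 = 2.05% = 0.0205.
Recurrence: B ← B·(1+r) − €30.00.
Month 1: interest €17.43; balance after payment €837.42.
Month 2: interest €17.17; balance after payment €824.59.
Closed form: n = −ln(1 − rB₀/P)/ln(1+r) = −ln(0.41917)/ln(1.0205) ≈ 42.847, so the balance reaches zero during payment 43.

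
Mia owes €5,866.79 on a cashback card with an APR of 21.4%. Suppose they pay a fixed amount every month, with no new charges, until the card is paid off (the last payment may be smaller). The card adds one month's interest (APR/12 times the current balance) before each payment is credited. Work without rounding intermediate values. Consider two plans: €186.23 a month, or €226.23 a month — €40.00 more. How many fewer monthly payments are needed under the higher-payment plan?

Monthly rate r = 21.4%/12 = 1.78333% = 0.0178333.
At €186.23/mo: n = ⌈−ln(1 − rB₀/P)/ln(1+r)⌉ = 47 payments (last €126.58); total interest = total paid − €5,866.79 = €2,826.37.
At €226.23/mo: 36 payments (last €27.12); total interest €2,078.38.
Payments saved = 47 − 36 = 11.

11 fewer payments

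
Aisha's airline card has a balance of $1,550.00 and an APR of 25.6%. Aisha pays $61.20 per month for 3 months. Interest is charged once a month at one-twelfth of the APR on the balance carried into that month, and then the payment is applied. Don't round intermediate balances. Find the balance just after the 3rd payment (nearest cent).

Monthly rate r = 25.6%/12 = 2.13333% = 0.0213333.
Each month: B ← B·(1+r) − $61.20.
Month 1: interest $33.07; balance after payment $1,521.87.
Month 2: interest $32.47; balance after payment $1,493.13.
Month 3: interest $31.85; balance after payment $1,463.79.

$1,463.79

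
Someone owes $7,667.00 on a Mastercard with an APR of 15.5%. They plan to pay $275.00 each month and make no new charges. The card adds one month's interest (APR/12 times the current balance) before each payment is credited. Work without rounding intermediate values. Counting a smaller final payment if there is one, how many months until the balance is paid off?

35 payments

Monthly rate r = 15.5%/12 = 1.29167% = 0.0129167.
Recurrence: B ← B·(1+r) − $275.00.
Month 1: interest $99.03; balance after payment $7,491.03.
Month 2: interest $96.76; balance after payment $7,312.79.
Closed form: n = −ln(1 − rB₀/P)/ln(1+r) = −ln(0.63988)/ln(1.01292) ≈ 34.788, so the balance reaches zero during payment 35.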